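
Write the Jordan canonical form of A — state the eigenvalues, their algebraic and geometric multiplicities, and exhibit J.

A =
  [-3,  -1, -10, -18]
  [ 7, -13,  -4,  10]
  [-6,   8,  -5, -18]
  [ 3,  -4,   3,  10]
J_3(-4) ⊕ J_1(1)

The characteristic polynomial is
  det(x·I − A) = x^4 + 11*x^3 + 36*x^2 + 16*x - 64 = (x - 1)*(x + 4)^3

Eigenvalues and multiplicities (the geometric multiplicity of λ is n − rank(A − λI), which equals the number of Jordan blocks for λ):
  λ = -4: algebraic multiplicity = 3, geometric multiplicity = 1
  λ = 1: algebraic multiplicity = 1, geometric multiplicity = 1

Determining the block sizes for each eigenvalue:
  λ = -4: one block (gm = 1), so the single block has size am = 3 → block sizes [3]
  λ = 1: one block (gm = 1), so the single block has size am = 1 → block sizes [1]

Assembling the blocks gives a Jordan form
J =
  [-4,  1,  0, 0]
  [ 0, -4,  1, 0]
  [ 0,  0, -4, 0]
  [ 0,  0,  0, 1]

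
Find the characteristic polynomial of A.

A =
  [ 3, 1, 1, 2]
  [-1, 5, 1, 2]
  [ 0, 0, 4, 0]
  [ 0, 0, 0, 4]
x^4 - 16*x^3 + 96*x^2 - 256*x + 256

Expanding det(x·I − A) (e.g. by cofactor expansion or by noting that A is similar to its Jordan form J, which has the same characteristic polynomial as A) gives
  χ_A(x) = x^4 - 16*x^3 + 96*x^2 - 256*x + 256
which factors as (x - 4)^4. The eigenvalues (with algebraic multiplicities) are λ = 4 with multiplicity 4.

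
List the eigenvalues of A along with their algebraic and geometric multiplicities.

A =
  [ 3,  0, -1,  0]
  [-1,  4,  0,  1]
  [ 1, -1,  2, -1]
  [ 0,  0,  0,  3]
λ = 3: alg = 4, geom = 2

Step 1 — factor the characteristic polynomial to read off the algebraic multiplicities:
  χ_A(x) = (x - 3)^4

Step 2 — compute geometric multiplicities via the rank-nullity identity g(λ) = n − rank(A − λI):
  rank(A − (3)·I) = 2, so dim ker(A − (3)·I) = n − 2 = 2

Summary:
  λ = 3: algebraic multiplicity = 4, geometric multiplicity = 2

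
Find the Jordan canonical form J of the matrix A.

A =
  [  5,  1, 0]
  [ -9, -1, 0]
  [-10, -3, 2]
J_3(2)

The characteristic polynomial is
  det(x·I − A) = x^3 - 6*x^2 + 12*x - 8 = (x - 2)^3

Eigenvalues and multiplicities (the geometric multiplicity of λ is n − rank(A − λI), which equals the number of Jordan blocks for λ):
  λ = 2: algebraic multiplicity = 3, geometric multiplicity = 1

Determining the block sizes for each eigenvalue:
  λ = 2: one block (gm = 1), so the single block has size am = 3 → block sizes [3]

Assembling the blocks gives a Jordan form
J =
  [2, 1, 0]
  [0, 2, 1]
  [0, 0, 2]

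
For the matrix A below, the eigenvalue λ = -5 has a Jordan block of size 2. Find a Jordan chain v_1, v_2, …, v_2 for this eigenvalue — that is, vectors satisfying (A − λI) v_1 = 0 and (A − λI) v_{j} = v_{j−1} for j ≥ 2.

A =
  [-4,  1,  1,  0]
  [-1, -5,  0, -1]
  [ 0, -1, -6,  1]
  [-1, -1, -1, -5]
A Jordan chain for λ = -5 of length 2:
v_1 = (1, -1, 0, -1)ᵀ
v_2 = (1, 0, 0, 0)ᵀ

Let N = A − (-5)·I. We want v_2 with N^2 v_2 = 0 but N^1 v_2 ≠ 0; then v_{j-1} := N · v_j for j = 2, …, 2.

Pick v_2 = (1, 0, 0, 0)ᵀ.
Then v_1 = N · v_2 = (1, -1, 0, -1)ᵀ.

Sanity check: (A − (-5)·I) v_1 = (0, 0, 0, 0)ᵀ = 0. ✓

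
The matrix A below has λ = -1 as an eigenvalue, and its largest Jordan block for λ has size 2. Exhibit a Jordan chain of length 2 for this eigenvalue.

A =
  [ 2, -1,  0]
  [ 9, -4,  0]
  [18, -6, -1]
A Jordan chain for λ = -1 of length 2:
v_1 = (3, 9, 18)ᵀ
v_2 = (1, 0, 0)ᵀ

Let N = A − (-1)·I. We want v_2 with N^2 v_2 = 0 but N^1 v_2 ≠ 0; then v_{j-1} := N · v_j for j = 2, …, 2.

Pick v_2 = (1, 0, 0)ᵀ.
Then v_1 = N · v_2 = (3, 9, 18)ᵀ.

Sanity check: (A − (-1)·I) v_1 = (0, 0, 0)ᵀ = 0. ✓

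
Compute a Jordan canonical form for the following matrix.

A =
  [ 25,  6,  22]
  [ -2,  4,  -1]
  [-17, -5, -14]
J_3(5)

The characteristic polynomial is
  det(x·I − A) = x^3 - 15*x^2 + 75*x - 125 = (x - 5)^3

Eigenvalues and multiplicities (the geometric multiplicity of λ is n − rank(A − λI), which equals the number of Jordan blocks for λ):
  λ = 5: algebraic multiplicity = 3, geometric multiplicity = 1

Determining the block sizes for each eigenvalue:
  λ = 5: one block (gm = 1), so the single block has size am = 3 → block sizes [3]

Assembling the blocks gives a Jordan form
J =
  [5, 1, 0]
  [0, 5, 1]
  [0, 0, 5]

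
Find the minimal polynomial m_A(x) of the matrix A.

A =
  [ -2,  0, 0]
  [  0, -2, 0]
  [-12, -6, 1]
x^2 + x - 2

The characteristic polynomial is χ_A(x) = (x - 1)*(x + 2)^2, so the eigenvalues are known. The minimal polynomial is
  m_A(x) = Π_λ (x − λ)^{k_λ}
where k_λ is the size of the *largest* Jordan block for λ (equivalently, the smallest k with (A − λI)^k v = 0 for every generalised eigenvector v of λ).

  λ = -2: largest Jordan block has size 1, contributing (x + 2)
  λ = 1: largest Jordan block has size 1, contributing (x − 1)

So m_A(x) = (x - 1)*(x + 2) = x^2 + x - 2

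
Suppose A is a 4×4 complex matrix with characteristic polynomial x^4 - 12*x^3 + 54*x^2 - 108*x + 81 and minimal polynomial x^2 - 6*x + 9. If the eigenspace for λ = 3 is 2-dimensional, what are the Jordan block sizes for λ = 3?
Block sizes for λ = 3: [2, 2]

Step 1 — from the characteristic polynomial, algebraic multiplicity of λ = 3 is 4. From dim ker(A − (3)·I) = 2, there are exactly 2 Jordan blocks for λ = 3.
Step 2 — from the minimal polynomial, the factor (x − 3)^2 tells us the largest block for λ = 3 has size 2.
Step 3 — with total size 4, 2 blocks, and largest block 2, the block sizes (in nonincreasing order) are [2, 2].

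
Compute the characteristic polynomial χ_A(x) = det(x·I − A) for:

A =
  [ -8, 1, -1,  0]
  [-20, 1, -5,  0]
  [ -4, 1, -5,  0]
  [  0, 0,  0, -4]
x^4 + 16*x^3 + 96*x^2 + 256*x + 256

Expanding det(x·I − A) (e.g. by cofactor expansion or by noting that A is similar to its Jordan form J, which has the same characteristic polynomial as A) gives
  χ_A(x) = x^4 + 16*x^3 + 96*x^2 + 256*x + 256
which factors as (x + 4)^4. The eigenvalues (with algebraic multiplicities) are λ = -4 with multiplicity 4.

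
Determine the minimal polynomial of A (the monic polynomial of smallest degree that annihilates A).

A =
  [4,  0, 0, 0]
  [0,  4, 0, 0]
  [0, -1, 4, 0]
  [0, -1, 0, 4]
x^2 - 8*x + 16

The characteristic polynomial is χ_A(x) = (x - 4)^4, so the eigenvalues are known. The minimal polynomial is
  m_A(x) = Π_λ (x − λ)^{k_λ}
where k_λ is the size of the *largest* Jordan block for λ (equivalently, the smallest k with (A − λI)^k v = 0 for every generalised eigenvector v of λ).

  λ = 4: largest Jordan block has size 2, contributing (x − 4)^2

So m_A(x) = (x - 4)^2 = x^2 - 8*x + 16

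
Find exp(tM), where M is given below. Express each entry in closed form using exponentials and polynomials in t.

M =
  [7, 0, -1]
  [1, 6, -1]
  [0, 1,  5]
e^{tM} =
  [t^2*exp(6*t)/2 + t*exp(6*t) + exp(6*t), -t^2*exp(6*t)/2, -t*exp(6*t)]
  [t^2*exp(6*t)/2 + t*exp(6*t), -t^2*exp(6*t)/2 + exp(6*t), -t*exp(6*t)]
  [t^2*exp(6*t)/2, -t^2*exp(6*t)/2 + t*exp(6*t), -t*exp(6*t) + exp(6*t)]

Strategy: write M = P · J · P⁻¹ where J is a Jordan canonical form, so e^{tM} = P · e^{tJ} · P⁻¹, and e^{tJ} can be computed block-by-block.

M has Jordan form
J =
  [6, 1, 0]
  [0, 6, 1]
  [0, 0, 6]
(up to reordering of blocks).

Per-block formulas:
  For a 3×3 Jordan block J_3(6): exp(t · J_3(6)) = e^(6t)·(I + t·N + (t^2/2)·N^2), where N is the 3×3 nilpotent shift.

After assembling e^{tJ} and conjugating by P, we get:

e^{tM} =
  [t^2*exp(6*t)/2 + t*exp(6*t) + exp(6*t), -t^2*exp(6*t)/2, -t*exp(6*t)]
  [t^2*exp(6*t)/2 + t*exp(6*t), -t^2*exp(6*t)/2 + exp(6*t), -t*exp(6*t)]
  [t^2*exp(6*t)/2, -t^2*exp(6*t)/2 + t*exp(6*t), -t*exp(6*t) + exp(6*t)]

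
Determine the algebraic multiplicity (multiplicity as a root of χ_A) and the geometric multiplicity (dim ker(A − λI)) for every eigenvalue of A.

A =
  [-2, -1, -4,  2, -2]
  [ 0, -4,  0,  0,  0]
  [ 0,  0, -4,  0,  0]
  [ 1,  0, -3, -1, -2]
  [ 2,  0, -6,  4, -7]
λ = -4: alg = 3, geom = 2; λ = -3: alg = 2, geom = 2

Step 1 — factor the characteristic polynomial to read off the algebraic multiplicities:
  χ_A(x) = (x + 3)^2*(x + 4)^3

Step 2 — compute geometric multiplicities via the rank-nullity identity g(λ) = n − rank(A − λI):
  rank(A − (-4)·I) = 3, so dim ker(A − (-4)·I) = n − 3 = 2
  rank(A − (-3)·I) = 3, so dim ker(A − (-3)·I) = n − 3 = 2

Summary:
  λ = -4: algebraic multiplicity = 3, geometric multiplicity = 2
  λ = -3: algebraic multiplicity = 2, geometric multiplicity = 2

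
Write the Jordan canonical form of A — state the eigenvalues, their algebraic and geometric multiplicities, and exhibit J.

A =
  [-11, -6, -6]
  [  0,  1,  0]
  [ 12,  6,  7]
J_1(-5) ⊕ J_1(1) ⊕ J_1(1)

The characteristic polynomial is
  det(x·I − A) = x^3 + 3*x^2 - 9*x + 5 = (x - 1)^2*(x + 5)

Eigenvalues and multiplicities (the geometric multiplicity of λ is n − rank(A − λI), which equals the number of Jordan blocks for λ):
  λ = -5: algebraic multiplicity = 1, geometric multiplicity = 1
  λ = 1: algebraic multiplicity = 2, geometric multiplicity = 2

Determining the block sizes for each eigenvalue:
  λ = -5: one block (gm = 1), so the single block has size am = 1 → block sizes [1]
  λ = 1: gm = am = 2, so every block has size 1 → block sizes [1, 1]

Assembling the blocks gives a Jordan form
J =
  [-5, 0, 0]
  [ 0, 1, 0]
  [ 0, 0, 1]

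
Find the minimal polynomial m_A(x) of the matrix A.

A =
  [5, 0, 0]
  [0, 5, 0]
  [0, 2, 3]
x^2 - 8*x + 15

The characteristic polynomial is χ_A(x) = (x - 5)^2*(x - 3), so the eigenvalues are known. The minimal polynomial is
  m_A(x) = Π_λ (x − λ)^{k_λ}
where k_λ is the size of the *largest* Jordan block for λ (equivalently, the smallest k with (A − λI)^k v = 0 for every generalised eigenvector v of λ).

  λ = 3: largest Jordan block has size 1, contributing (x − 3)
  λ = 5: largest Jordan block has size 1, contributing (x − 5)

So m_A(x) = (x - 5)*(x - 3) = x^2 - 8*x + 15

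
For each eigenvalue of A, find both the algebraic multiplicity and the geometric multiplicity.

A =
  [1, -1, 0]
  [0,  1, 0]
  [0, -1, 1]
λ = 1: alg = 3, geom = 2

Step 1 — factor the characteristic polynomial to read off the algebraic multiplicities:
  χ_A(x) = (x - 1)^3

Step 2 — compute geometric multiplicities via the rank-nullity identity g(λ) = n − rank(A − λI):
  rank(A − (1)·I) = 1, so dim ker(A − (1)·I) = n − 1 = 2

Summary:
  λ = 1: algebraic multiplicity = 3, geometric multiplicity = 2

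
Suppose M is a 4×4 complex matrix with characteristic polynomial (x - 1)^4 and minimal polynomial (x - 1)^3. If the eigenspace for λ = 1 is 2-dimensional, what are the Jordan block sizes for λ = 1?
Block sizes for λ = 1: [3, 1]

Step 1 — from the characteristic polynomial, algebraic multiplicity of λ = 1 is 4. From dim ker(M − (1)·I) = 2, there are exactly 2 Jordan blocks for λ = 1.
Step 2 — from the minimal polynomial, the factor (x − 1)^3 tells us the largest block for λ = 1 has size 3.
Step 3 — with total size 4, 2 blocks, and largest block 3, the block sizes (in nonincreasing order) are [3, 1].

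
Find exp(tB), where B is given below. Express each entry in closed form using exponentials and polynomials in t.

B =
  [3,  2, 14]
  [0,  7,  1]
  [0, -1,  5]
e^{tB} =
  [exp(3*t), -4*t*exp(6*t) + 2*exp(6*t) - 2*exp(3*t), -4*t*exp(6*t) + 6*exp(6*t) - 6*exp(3*t)]
  [0, t*exp(6*t) + exp(6*t), t*exp(6*t)]
  [0, -t*exp(6*t), -t*exp(6*t) + exp(6*t)]

Strategy: write B = P · J · P⁻¹ where J is a Jordan canonical form, so e^{tB} = P · e^{tJ} · P⁻¹, and e^{tJ} can be computed block-by-block.

B has Jordan form
J =
  [3, 0, 0]
  [0, 6, 1]
  [0, 0, 6]
(up to reordering of blocks).

Per-block formulas:
  For a 1×1 block at λ = 3: exp(t · [3]) = [e^(3t)].
  For a 2×2 Jordan block J_2(6): exp(t · J_2(6)) = e^(6t)·(I + t·N), where N is the 2×2 nilpotent shift.

After assembling e^{tJ} and conjugating by P, we get:

e^{tB} =
  [exp(3*t), -4*t*exp(6*t) + 2*exp(6*t) - 2*exp(3*t), -4*t*exp(6*t) + 6*exp(6*t) - 6*exp(3*t)]
  [0, t*exp(6*t) + exp(6*t), t*exp(6*t)]
  [0, -t*exp(6*t), -t*exp(6*t) + exp(6*t)]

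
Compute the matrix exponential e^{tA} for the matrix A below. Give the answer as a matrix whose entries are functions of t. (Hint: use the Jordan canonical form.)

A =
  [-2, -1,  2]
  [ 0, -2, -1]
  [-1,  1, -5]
e^{tA} =
  [-t^2*exp(-3*t)/2 + t*exp(-3*t) + exp(-3*t), -t*exp(-3*t), -t^2*exp(-3*t)/2 + 2*t*exp(-3*t)]
  [t^2*exp(-3*t)/2, t*exp(-3*t) + exp(-3*t), t^2*exp(-3*t)/2 - t*exp(-3*t)]
  [t^2*exp(-3*t)/2 - t*exp(-3*t), t*exp(-3*t), t^2*exp(-3*t)/2 - 2*t*exp(-3*t) + exp(-3*t)]

Strategy: write A = P · J · P⁻¹ where J is a Jordan canonical form, so e^{tA} = P · e^{tJ} · P⁻¹, and e^{tJ} can be computed block-by-block.

A has Jordan form
J =
  [-3,  1,  0]
  [ 0, -3,  1]
  [ 0,  0, -3]
(up to reordering of blocks).

Per-block formulas:
  For a 3×3 Jordan block J_3(-3): exp(t · J_3(-3)) = e^(-3t)·(I + t·N + (t^2/2)·N^2), where N is the 3×3 nilpotent shift.

After assembling e^{tJ} and conjugating by P, we get:

e^{tA} =
  [-t^2*exp(-3*t)/2 + t*exp(-3*t) + exp(-3*t), -t*exp(-3*t), -t^2*exp(-3*t)/2 + 2*t*exp(-3*t)]
  [t^2*exp(-3*t)/2, t*exp(-3*t) + exp(-3*t), t^2*exp(-3*t)/2 - t*exp(-3*t)]
  [t^2*exp(-3*t)/2 - t*exp(-3*t), t*exp(-3*t), t^2*exp(-3*t)/2 - 2*t*exp(-3*t) + exp(-3*t)]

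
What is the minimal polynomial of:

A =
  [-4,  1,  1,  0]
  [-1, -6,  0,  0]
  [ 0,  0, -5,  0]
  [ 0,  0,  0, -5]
x^3 + 15*x^2 + 75*x + 125

The characteristic polynomial is χ_A(x) = (x + 5)^4, so the eigenvalues are known. The minimal polynomial is
  m_A(x) = Π_λ (x − λ)^{k_λ}
where k_λ is the size of the *largest* Jordan block for λ (equivalently, the smallest k with (A − λI)^k v = 0 for every generalised eigenvector v of λ).

  λ = -5: largest Jordan block has size 3, contributing (x + 5)^3

So m_A(x) = (x + 5)^3 = x^3 + 15*x^2 + 75*x + 125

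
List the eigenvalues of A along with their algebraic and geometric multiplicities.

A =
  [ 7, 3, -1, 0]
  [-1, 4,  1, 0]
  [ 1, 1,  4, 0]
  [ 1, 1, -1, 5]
λ = 5: alg = 4, geom = 2

Step 1 — factor the characteristic polynomial to read off the algebraic multiplicities:
  χ_A(x) = (x - 5)^4

Step 2 — compute geometric multiplicities via the rank-nullity identity g(λ) = n − rank(A − λI):
  rank(A − (5)·I) = 2, so dim ker(A − (5)·I) = n − 2 = 2

Summary:
  λ = 5: algebraic multiplicity = 4, geometric multiplicity = 2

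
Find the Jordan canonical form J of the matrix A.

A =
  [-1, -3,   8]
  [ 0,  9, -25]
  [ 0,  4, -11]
J_3(-1)

The characteristic polynomial is
  det(x·I − A) = x^3 + 3*x^2 + 3*x + 1 = (x + 1)^3

Eigenvalues and multiplicities (the geometric multiplicity of λ is n − rank(A − λI), which equals the number of Jordan blocks for λ):
  λ = -1: algebraic multiplicity = 3, geometric multiplicity = 1

Determining the block sizes for each eigenvalue:
  λ = -1: one block (gm = 1), so the single block has size am = 3 → block sizes [3]

Assembling the blocks gives a Jordan form
J =
  [-1,  1,  0]
  [ 0, -1,  1]
  [ 0,  0, -1]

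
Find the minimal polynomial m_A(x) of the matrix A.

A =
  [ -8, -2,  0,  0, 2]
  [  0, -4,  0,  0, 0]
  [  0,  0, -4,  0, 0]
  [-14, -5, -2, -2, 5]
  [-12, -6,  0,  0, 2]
x^3 + 8*x^2 + 20*x + 16

The characteristic polynomial is χ_A(x) = (x + 2)^2*(x + 4)^3, so the eigenvalues are known. The minimal polynomial is
  m_A(x) = Π_λ (x − λ)^{k_λ}
where k_λ is the size of the *largest* Jordan block for λ (equivalently, the smallest k with (A − λI)^k v = 0 for every generalised eigenvector v of λ).

  λ = -4: largest Jordan block has size 1, contributing (x + 4)
  λ = -2: largest Jordan block has size 2, contributing (x + 2)^2

So m_A(x) = (x + 2)^2*(x + 4) = x^3 + 8*x^2 + 20*x + 16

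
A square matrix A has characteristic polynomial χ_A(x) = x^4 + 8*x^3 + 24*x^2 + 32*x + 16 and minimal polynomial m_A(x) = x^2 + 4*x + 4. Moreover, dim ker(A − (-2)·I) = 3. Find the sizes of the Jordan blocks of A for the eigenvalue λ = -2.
Block sizes for λ = -2: [2, 1, 1]

Step 1 — from the characteristic polynomial, algebraic multiplicity of λ = -2 is 4. From dim ker(A − (-2)·I) = 3, there are exactly 3 Jordan blocks for λ = -2.
Step 2 — from the minimal polynomial, the factor (x + 2)^2 tells us the largest block for λ = -2 has size 2.
Step 3 — with total size 4, 3 blocks, and largest block 2, the block sizes (in nonincreasing order) are [2, 1, 1].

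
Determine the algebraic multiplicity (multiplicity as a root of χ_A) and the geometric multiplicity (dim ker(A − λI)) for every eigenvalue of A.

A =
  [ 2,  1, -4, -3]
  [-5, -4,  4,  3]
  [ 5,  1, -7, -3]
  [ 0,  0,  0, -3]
λ = -3: alg = 4, geom = 3

Step 1 — factor the characteristic polynomial to read off the algebraic multiplicities:
  χ_A(x) = (x + 3)^4

Step 2 — compute geometric multiplicities via the rank-nullity identity g(λ) = n − rank(A − λI):
  rank(A − (-3)·I) = 1, so dim ker(A − (-3)·I) = n − 1 = 3

Summary:
  λ = -3: algebraic multiplicity = 4, geometric multiplicity = 3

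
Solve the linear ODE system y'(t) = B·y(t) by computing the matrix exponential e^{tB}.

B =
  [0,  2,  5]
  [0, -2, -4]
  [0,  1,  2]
e^{tB} =
  [1, t^2/2 + 2*t, t^2 + 5*t]
  [0, 1 - 2*t, -4*t]
  [0, t, 2*t + 1]

Strategy: write B = P · J · P⁻¹ where J is a Jordan canonical form, so e^{tB} = P · e^{tJ} · P⁻¹, and e^{tJ} can be computed block-by-block.

B has Jordan form
J =
  [0, 1, 0]
  [0, 0, 1]
  [0, 0, 0]
(up to reordering of blocks).

Per-block formulas:
  For a 3×3 Jordan block J_3(0): exp(t · J_3(0)) = e^(0t)·(I + t·N + (t^2/2)·N^2), where N is the 3×3 nilpotent shift.

After assembling e^{tJ} and conjugating by P, we get:

e^{tB} =
  [1, t^2/2 + 2*t, t^2 + 5*t]
  [0, 1 - 2*t, -4*t]
  [0, t, 2*t + 1]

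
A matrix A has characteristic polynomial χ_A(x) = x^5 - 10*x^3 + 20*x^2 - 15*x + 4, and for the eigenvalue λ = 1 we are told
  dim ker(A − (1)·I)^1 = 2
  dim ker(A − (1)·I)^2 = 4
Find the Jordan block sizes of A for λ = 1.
Block sizes for λ = 1: [2, 2]

From the dimensions of kernels of powers, the number of Jordan blocks of size at least j is d_j − d_{j−1} where d_j = dim ker(N^j) (with d_0 = 0). Computing the differences gives [2, 2].
The number of blocks of size exactly k is (#blocks of size ≥ k) − (#blocks of size ≥ k + 1), so the partition is: 2 block(s) of size 2.
In nonincreasing order the block sizes are [2, 2].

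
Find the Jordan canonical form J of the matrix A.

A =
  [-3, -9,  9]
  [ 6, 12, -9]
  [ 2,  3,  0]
J_2(3) ⊕ J_1(3)

The characteristic polynomial is
  det(x·I − A) = x^3 - 9*x^2 + 27*x - 27 = (x - 3)^3

Eigenvalues and multiplicities (the geometric multiplicity of λ is n − rank(A − λI), which equals the number of Jordan blocks for λ):
  λ = 3: algebraic multiplicity = 3, geometric multiplicity = 2

Determining the block sizes for each eigenvalue:
  λ = 3: 2 blocks summing to 3 forces exactly one block of size 2 and the rest size 1 → block sizes [2, 1]

Assembling the blocks gives a Jordan form
J =
  [3, 1, 0]
  [0, 3, 0]
  [0, 0, 3]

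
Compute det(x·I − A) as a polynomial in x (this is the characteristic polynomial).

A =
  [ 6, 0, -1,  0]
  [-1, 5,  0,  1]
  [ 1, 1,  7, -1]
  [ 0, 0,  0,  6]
x^4 - 24*x^3 + 216*x^2 - 864*x + 1296

Expanding det(x·I − A) (e.g. by cofactor expansion or by noting that A is similar to its Jordan form J, which has the same characteristic polynomial as A) gives
  χ_A(x) = x^4 - 24*x^3 + 216*x^2 - 864*x + 1296
which factors as (x - 6)^4. The eigenvalues (with algebraic multiplicities) are λ = 6 with multiplicity 4.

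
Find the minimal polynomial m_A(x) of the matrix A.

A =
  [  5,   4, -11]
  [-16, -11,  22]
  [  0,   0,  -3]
x^2 + 6*x + 9

The characteristic polynomial is χ_A(x) = (x + 3)^3, so the eigenvalues are known. The minimal polynomial is
  m_A(x) = Π_λ (x − λ)^{k_λ}
where k_λ is the size of the *largest* Jordan block for λ (equivalently, the smallest k with (A − λI)^k v = 0 for every generalised eigenvector v of λ).

  λ = -3: largest Jordan block has size 2, contributing (x + 3)^2

So m_A(x) = (x + 3)^2 = x^2 + 6*x + 9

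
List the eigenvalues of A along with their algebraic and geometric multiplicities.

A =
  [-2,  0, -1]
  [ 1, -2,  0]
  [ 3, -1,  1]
λ = -1: alg = 3, geom = 1

Step 1 — factor the characteristic polynomial to read off the algebraic multiplicities:
  χ_A(x) = (x + 1)^3

Step 2 — compute geometric multiplicities via the rank-nullity identity g(λ) = n − rank(A − λI):
  rank(A − (-1)·I) = 2, so dim ker(A − (-1)·I) = n − 2 = 1

Summary:
  λ = -1: algebraic multiplicity = 3, geometric multiplicity = 1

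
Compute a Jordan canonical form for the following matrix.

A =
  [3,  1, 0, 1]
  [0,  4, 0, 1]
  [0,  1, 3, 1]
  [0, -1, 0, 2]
J_2(3) ⊕ J_1(3) ⊕ J_1(3)

The characteristic polynomial is
  det(x·I − A) = x^4 - 12*x^3 + 54*x^2 - 108*x + 81 = (x - 3)^4

Eigenvalues and multiplicities (the geometric multiplicity of λ is n − rank(A − λI), which equals the number of Jordan blocks for λ):
  λ = 3: algebraic multiplicity = 4, geometric multiplicity = 3

Determining the block sizes for each eigenvalue:
  λ = 3: 3 blocks summing to 4 forces exactly one block of size 2 and the rest size 1 → block sizes [2, 1, 1]

Assembling the blocks gives a Jordan form
J =
  [3, 1, 0, 0]
  [0, 3, 0, 0]
  [0, 0, 3, 0]
  [0, 0, 0, 3]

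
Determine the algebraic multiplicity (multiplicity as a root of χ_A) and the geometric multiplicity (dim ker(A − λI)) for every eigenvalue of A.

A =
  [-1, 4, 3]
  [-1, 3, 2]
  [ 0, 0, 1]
λ = 1: alg = 3, geom = 1

Step 1 — factor the characteristic polynomial to read off the algebraic multiplicities:
  χ_A(x) = (x - 1)^3

Step 2 — compute geometric multiplicities via the rank-nullity identity g(λ) = n − rank(A − λI):
  rank(A − (1)·I) = 2, so dim ker(A − (1)·I) = n − 2 = 1

Summary:
  λ = 1: algebraic multiplicity = 3, geometric multiplicity = 1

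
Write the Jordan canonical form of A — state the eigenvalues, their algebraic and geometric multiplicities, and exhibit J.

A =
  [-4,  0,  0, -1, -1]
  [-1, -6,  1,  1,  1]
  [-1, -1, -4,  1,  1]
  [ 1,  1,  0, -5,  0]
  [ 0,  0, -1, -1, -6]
J_3(-5) ⊕ J_2(-5)

The characteristic polynomial is
  det(x·I − A) = x^5 + 25*x^4 + 250*x^3 + 1250*x^2 + 3125*x + 3125 = (x + 5)^5

Eigenvalues and multiplicities (the geometric multiplicity of λ is n − rank(A − λI), which equals the number of Jordan blocks for λ):
  λ = -5: algebraic multiplicity = 5, geometric multiplicity = 2

Determining the block sizes for each eigenvalue:
  λ = -5: with am = 5 and gm = 2, the partition is not yet determined (e.g. several partitions of 5 into 2 parts exist). Let N = A − (-5)·I. Computing rank(N^1) = 3, rank(N^2) = 1, rank(N^3) = 0; the number of blocks of size ≥ j is rank(N^{j−1}) − rank(N^j), giving [2, 2, 1]. So we have 1 block(s) of size 3, 1 block(s) of size 2 → block sizes [3, 2]

Assembling the blocks gives a Jordan form
J =
  [-5,  1,  0,  0,  0]
  [ 0, -5,  1,  0,  0]
  [ 0,  0, -5,  0,  0]
  [ 0,  0,  0, -5,  1]
  [ 0,  0,  0,  0, -5]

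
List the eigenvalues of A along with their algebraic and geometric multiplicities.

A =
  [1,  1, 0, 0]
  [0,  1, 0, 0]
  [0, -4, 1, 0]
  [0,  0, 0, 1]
λ = 1: alg = 4, geom = 3

Step 1 — factor the characteristic polynomial to read off the algebraic multiplicities:
  χ_A(x) = (x - 1)^4

Step 2 — compute geometric multiplicities via the rank-nullity identity g(λ) = n − rank(A − λI):
  rank(A − (1)·I) = 1, so dim ker(A − (1)·I) = n − 1 = 3

Summary:
  λ = 1: algebraic multiplicity = 4, geometric multiplicity = 3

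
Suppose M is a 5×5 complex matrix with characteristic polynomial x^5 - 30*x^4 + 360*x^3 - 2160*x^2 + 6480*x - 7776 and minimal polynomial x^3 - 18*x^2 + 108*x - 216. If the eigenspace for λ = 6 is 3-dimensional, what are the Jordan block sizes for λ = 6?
Block sizes for λ = 6: [3, 1, 1]

Step 1 — from the characteristic polynomial, algebraic multiplicity of λ = 6 is 5. From dim ker(M − (6)·I) = 3, there are exactly 3 Jordan blocks for λ = 6.
Step 2 — from the minimal polynomial, the factor (x − 6)^3 tells us the largest block for λ = 6 has size 3.
Step 3 — with total size 5, 3 blocks, and largest block 3, the block sizes (in nonincreasing order) are [3, 1, 1].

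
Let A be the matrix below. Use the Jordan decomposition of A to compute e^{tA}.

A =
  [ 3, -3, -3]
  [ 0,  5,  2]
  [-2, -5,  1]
e^{tA} =
  [3*t^2*exp(3*t) + exp(3*t), 9*t^2*exp(3*t)/2 - 3*t*exp(3*t), -3*t*exp(3*t)]
  [-2*t^2*exp(3*t), -3*t^2*exp(3*t) + 2*t*exp(3*t) + exp(3*t), 2*t*exp(3*t)]
  [2*t^2*exp(3*t) - 2*t*exp(3*t), 3*t^2*exp(3*t) - 5*t*exp(3*t), -2*t*exp(3*t) + exp(3*t)]

Strategy: write A = P · J · P⁻¹ where J is a Jordan canonical form, so e^{tA} = P · e^{tJ} · P⁻¹, and e^{tJ} can be computed block-by-block.

A has Jordan form
J =
  [3, 1, 0]
  [0, 3, 1]
  [0, 0, 3]
(up to reordering of blocks).

Per-block formulas:
  For a 3×3 Jordan block J_3(3): exp(t · J_3(3)) = e^(3t)·(I + t·N + (t^2/2)·N^2), where N is the 3×3 nilpotent shift.

After assembling e^{tJ} and conjugating by P, we get:

e^{tA} =
  [3*t^2*exp(3*t) + exp(3*t), 9*t^2*exp(3*t)/2 - 3*t*exp(3*t), -3*t*exp(3*t)]
  [-2*t^2*exp(3*t), -3*t^2*exp(3*t) + 2*t*exp(3*t) + exp(3*t), 2*t*exp(3*t)]
  [2*t^2*exp(3*t) - 2*t*exp(3*t), 3*t^2*exp(3*t) - 5*t*exp(3*t), -2*t*exp(3*t) + exp(3*t)]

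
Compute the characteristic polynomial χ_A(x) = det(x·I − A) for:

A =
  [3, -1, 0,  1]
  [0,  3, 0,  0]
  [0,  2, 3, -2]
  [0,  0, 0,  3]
x^4 - 12*x^3 + 54*x^2 - 108*x + 81

Expanding det(x·I − A) (e.g. by cofactor expansion or by noting that A is similar to its Jordan form J, which has the same characteristic polynomial as A) gives
  χ_A(x) = x^4 - 12*x^3 + 54*x^2 - 108*x + 81
which factors as (x - 3)^4. The eigenvalues (with algebraic multiplicities) are λ = 3 with multiplicity 4.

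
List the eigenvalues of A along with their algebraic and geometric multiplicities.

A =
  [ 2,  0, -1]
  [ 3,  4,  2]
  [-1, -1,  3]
λ = 3: alg = 3, geom = 1

Step 1 — factor the characteristic polynomial to read off the algebraic multiplicities:
  χ_A(x) = (x - 3)^3

Step 2 — compute geometric multiplicities via the rank-nullity identity g(λ) = n − rank(A − λI):
  rank(A − (3)·I) = 2, so dim ker(A − (3)·I) = n − 2 = 1

Summary:
  λ = 3: algebraic multiplicity = 3, geometric multiplicity = 1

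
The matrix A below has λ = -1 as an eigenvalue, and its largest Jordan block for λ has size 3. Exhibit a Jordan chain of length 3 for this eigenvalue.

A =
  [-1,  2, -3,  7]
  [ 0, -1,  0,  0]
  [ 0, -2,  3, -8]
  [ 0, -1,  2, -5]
A Jordan chain for λ = -1 of length 3:
v_1 = (-1, 0, 0, 0)ᵀ
v_2 = (2, 0, -2, -1)ᵀ
v_3 = (0, 1, 0, 0)ᵀ

Let N = A − (-1)·I. We want v_3 with N^3 v_3 = 0 but N^2 v_3 ≠ 0; then v_{j-1} := N · v_j for j = 3, …, 2.

Pick v_3 = (0, 1, 0, 0)ᵀ.
Then v_2 = N · v_3 = (2, 0, -2, -1)ᵀ.
Then v_1 = N · v_2 = (-1, 0, 0, 0)ᵀ.

Sanity check: (A − (-1)·I) v_1 = (0, 0, 0, 0)ᵀ = 0. ✓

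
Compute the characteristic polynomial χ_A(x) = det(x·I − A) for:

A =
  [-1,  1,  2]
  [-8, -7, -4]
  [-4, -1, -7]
x^3 + 15*x^2 + 75*x + 125

Expanding det(x·I − A) (e.g. by cofactor expansion or by noting that A is similar to its Jordan form J, which has the same characteristic polynomial as A) gives
  χ_A(x) = x^3 + 15*x^2 + 75*x + 125
which factors as (x + 5)^3. The eigenvalues (with algebraic multiplicities) are λ = -5 with multiplicity 3.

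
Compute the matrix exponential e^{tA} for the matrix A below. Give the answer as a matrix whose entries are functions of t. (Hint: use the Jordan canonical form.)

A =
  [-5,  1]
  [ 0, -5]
e^{tA} =
  [exp(-5*t), t*exp(-5*t)]
  [0, exp(-5*t)]

Strategy: write A = P · J · P⁻¹ where J is a Jordan canonical form, so e^{tA} = P · e^{tJ} · P⁻¹, and e^{tJ} can be computed block-by-block.

A has Jordan form
J =
  [-5,  1]
  [ 0, -5]
(up to reordering of blocks).

Per-block formulas:
  For a 2×2 Jordan block J_2(-5): exp(t · J_2(-5)) = e^(-5t)·(I + t·N), where N is the 2×2 nilpotent shift.

After assembling e^{tJ} and conjugating by P, we get:

e^{tA} =
  [exp(-5*t), t*exp(-5*t)]
  [0, exp(-5*t)]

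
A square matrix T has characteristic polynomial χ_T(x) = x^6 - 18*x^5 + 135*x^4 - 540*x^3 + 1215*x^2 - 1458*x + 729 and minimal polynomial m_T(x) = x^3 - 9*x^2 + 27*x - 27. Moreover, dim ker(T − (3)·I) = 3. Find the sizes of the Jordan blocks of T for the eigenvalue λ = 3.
Block sizes for λ = 3: [3, 2, 1]

Step 1 — from the characteristic polynomial, algebraic multiplicity of λ = 3 is 6. From dim ker(T − (3)·I) = 3, there are exactly 3 Jordan blocks for λ = 3.
Step 2 — from the minimal polynomial, the factor (x − 3)^3 tells us the largest block for λ = 3 has size 3.
Step 3 — with total size 6, 3 blocks, and largest block 3, the block sizes (in nonincreasing order) are [3, 2, 1].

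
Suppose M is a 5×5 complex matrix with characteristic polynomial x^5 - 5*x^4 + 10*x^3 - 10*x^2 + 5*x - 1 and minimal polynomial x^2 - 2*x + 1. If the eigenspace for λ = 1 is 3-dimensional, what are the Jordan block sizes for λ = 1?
Block sizes for λ = 1: [2, 2, 1]

Step 1 — from the characteristic polynomial, algebraic multiplicity of λ = 1 is 5. From dim ker(M − (1)·I) = 3, there are exactly 3 Jordan blocks for λ = 1.
Step 2 — from the minimal polynomial, the factor (x − 1)^2 tells us the largest block for λ = 1 has size 2.
Step 3 — with total size 5, 3 blocks, and largest block 2, the block sizes (in nonincreasing order) are [2, 2, 1].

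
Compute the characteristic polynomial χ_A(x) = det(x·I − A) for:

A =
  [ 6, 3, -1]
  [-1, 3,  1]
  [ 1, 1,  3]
x^3 - 12*x^2 + 48*x - 64

Expanding det(x·I − A) (e.g. by cofactor expansion or by noting that A is similar to its Jordan form J, which has the same characteristic polynomial as A) gives
  χ_A(x) = x^3 - 12*x^2 + 48*x - 64
which factors as (x - 4)^3. The eigenvalues (with algebraic multiplicities) are λ = 4 with multiplicity 3.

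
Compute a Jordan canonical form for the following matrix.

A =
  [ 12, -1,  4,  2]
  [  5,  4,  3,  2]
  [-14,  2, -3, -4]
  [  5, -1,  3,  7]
J_3(5) ⊕ J_1(5)

The characteristic polynomial is
  det(x·I − A) = x^4 - 20*x^3 + 150*x^2 - 500*x + 625 = (x - 5)^4

Eigenvalues and multiplicities (the geometric multiplicity of λ is n − rank(A − λI), which equals the number of Jordan blocks for λ):
  λ = 5: algebraic multiplicity = 4, geometric multiplicity = 2

Determining the block sizes for each eigenvalue:
  λ = 5: with am = 4 and gm = 2, the partition is not yet determined (e.g. several partitions of 4 into 2 parts exist). Let N = A − (5)·I. Computing rank(N^1) = 2, rank(N^2) = 1, rank(N^3) = 0; the number of blocks of size ≥ j is rank(N^{j−1}) − rank(N^j), giving [2, 1, 1]. So we have 1 block(s) of size 3, 1 block(s) of size 1 → block sizes [3, 1]

Assembling the blocks gives a Jordan form
J =
  [5, 1, 0, 0]
  [0, 5, 1, 0]
  [0, 0, 5, 0]
  [0, 0, 0, 5]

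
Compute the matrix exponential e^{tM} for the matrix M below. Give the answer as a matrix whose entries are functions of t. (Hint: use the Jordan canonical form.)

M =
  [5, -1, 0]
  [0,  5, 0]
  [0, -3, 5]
e^{tM} =
  [exp(5*t), -t*exp(5*t), 0]
  [0, exp(5*t), 0]
  [0, -3*t*exp(5*t), exp(5*t)]

Strategy: write M = P · J · P⁻¹ where J is a Jordan canonical form, so e^{tM} = P · e^{tJ} · P⁻¹, and e^{tJ} can be computed block-by-block.

M has Jordan form
J =
  [5, 1, 0]
  [0, 5, 0]
  [0, 0, 5]
(up to reordering of blocks).

Per-block formulas:
  For a 1×1 block at λ = 5: exp(t · [5]) = [e^(5t)].
  For a 2×2 Jordan block J_2(5): exp(t · J_2(5)) = e^(5t)·(I + t·N), where N is the 2×2 nilpotent shift.

After assembling e^{tJ} and conjugating by P, we get:

e^{tM} =
  [exp(5*t), -t*exp(5*t), 0]
  [0, exp(5*t), 0]
  [0, -3*t*exp(5*t), exp(5*t)]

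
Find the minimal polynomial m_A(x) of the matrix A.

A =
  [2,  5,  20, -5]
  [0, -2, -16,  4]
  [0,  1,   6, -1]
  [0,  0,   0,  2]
x^2 - 4*x + 4

The characteristic polynomial is χ_A(x) = (x - 2)^4, so the eigenvalues are known. The minimal polynomial is
  m_A(x) = Π_λ (x − λ)^{k_λ}
where k_λ is the size of the *largest* Jordan block for λ (equivalently, the smallest k with (A − λI)^k v = 0 for every generalised eigenvector v of λ).

  λ = 2: largest Jordan block has size 2, contributing (x − 2)^2

So m_A(x) = (x - 2)^2 = x^2 - 4*x + 4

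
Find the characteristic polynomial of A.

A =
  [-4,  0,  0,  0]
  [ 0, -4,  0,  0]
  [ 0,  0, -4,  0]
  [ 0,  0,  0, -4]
x^4 + 16*x^3 + 96*x^2 + 256*x + 256

Expanding det(x·I − A) (e.g. by cofactor expansion or by noting that A is similar to its Jordan form J, which has the same characteristic polynomial as A) gives
  χ_A(x) = x^4 + 16*x^3 + 96*x^2 + 256*x + 256
which factors as (x + 4)^4. The eigenvalues (with algebraic multiplicities) are λ = -4 with multiplicity 4.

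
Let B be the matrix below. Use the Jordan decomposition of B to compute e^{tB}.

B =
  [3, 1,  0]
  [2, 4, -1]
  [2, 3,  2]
e^{tB} =
  [t^2*exp(3*t) + exp(3*t), t^2*exp(3*t)/2 + t*exp(3*t), -t^2*exp(3*t)/2]
  [2*t*exp(3*t), t*exp(3*t) + exp(3*t), -t*exp(3*t)]
  [2*t^2*exp(3*t) + 2*t*exp(3*t), t^2*exp(3*t) + 3*t*exp(3*t), -t^2*exp(3*t) - t*exp(3*t) + exp(3*t)]

Strategy: write B = P · J · P⁻¹ where J is a Jordan canonical form, so e^{tB} = P · e^{tJ} · P⁻¹, and e^{tJ} can be computed block-by-block.

B has Jordan form
J =
  [3, 1, 0]
  [0, 3, 1]
  [0, 0, 3]
(up to reordering of blocks).

Per-block formulas:
  For a 3×3 Jordan block J_3(3): exp(t · J_3(3)) = e^(3t)·(I + t·N + (t^2/2)·N^2), where N is the 3×3 nilpotent shift.

After assembling e^{tJ} and conjugating by P, we get:

e^{tB} =
  [t^2*exp(3*t) + exp(3*t), t^2*exp(3*t)/2 + t*exp(3*t), -t^2*exp(3*t)/2]
  [2*t*exp(3*t), t*exp(3*t) + exp(3*t), -t*exp(3*t)]
  [2*t^2*exp(3*t) + 2*t*exp(3*t), t^2*exp(3*t) + 3*t*exp(3*t), -t^2*exp(3*t) - t*exp(3*t) + exp(3*t)]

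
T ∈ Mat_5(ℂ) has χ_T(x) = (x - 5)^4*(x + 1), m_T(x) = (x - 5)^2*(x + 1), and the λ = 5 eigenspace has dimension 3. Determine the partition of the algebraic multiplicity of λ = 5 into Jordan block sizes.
Block sizes for λ = 5: [2, 1, 1]

Step 1 — from the characteristic polynomial, algebraic multiplicity of λ = 5 is 4. From dim ker(T − (5)·I) = 3, there are exactly 3 Jordan blocks for λ = 5.
Step 2 — from the minimal polynomial, the factor (x − 5)^2 tells us the largest block for λ = 5 has size 2.
Step 3 — with total size 4, 3 blocks, and largest block 2, the block sizes (in nonincreasing order) are [2, 1, 1].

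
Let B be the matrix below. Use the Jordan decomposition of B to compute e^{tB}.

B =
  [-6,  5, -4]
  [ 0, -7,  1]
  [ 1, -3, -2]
e^{tB} =
  [-3*t^2*exp(-5*t)/2 - t*exp(-5*t) + exp(-5*t), -3*t^2*exp(-5*t)/2 + 5*t*exp(-5*t), -3*t^2*exp(-5*t)/2 - 4*t*exp(-5*t)]
  [t^2*exp(-5*t)/2, t^2*exp(-5*t)/2 - 2*t*exp(-5*t) + exp(-5*t), t^2*exp(-5*t)/2 + t*exp(-5*t)]
  [t^2*exp(-5*t) + t*exp(-5*t), t^2*exp(-5*t) - 3*t*exp(-5*t), t^2*exp(-5*t) + 3*t*exp(-5*t) + exp(-5*t)]

Strategy: write B = P · J · P⁻¹ where J is a Jordan canonical form, so e^{tB} = P · e^{tJ} · P⁻¹, and e^{tJ} can be computed block-by-block.

B has Jordan form
J =
  [-5,  1,  0]
  [ 0, -5,  1]
  [ 0,  0, -5]
(up to reordering of blocks).

Per-block formulas:
  For a 3×3 Jordan block J_3(-5): exp(t · J_3(-5)) = e^(-5t)·(I + t·N + (t^2/2)·N^2), where N is the 3×3 nilpotent shift.

After assembling e^{tJ} and conjugating by P, we get:

e^{tB} =
  [-3*t^2*exp(-5*t)/2 - t*exp(-5*t) + exp(-5*t), -3*t^2*exp(-5*t)/2 + 5*t*exp(-5*t), -3*t^2*exp(-5*t)/2 - 4*t*exp(-5*t)]
  [t^2*exp(-5*t)/2, t^2*exp(-5*t)/2 - 2*t*exp(-5*t) + exp(-5*t), t^2*exp(-5*t)/2 + t*exp(-5*t)]
  [t^2*exp(-5*t) + t*exp(-5*t), t^2*exp(-5*t) - 3*t*exp(-5*t), t^2*exp(-5*t) + 3*t*exp(-5*t) + exp(-5*t)]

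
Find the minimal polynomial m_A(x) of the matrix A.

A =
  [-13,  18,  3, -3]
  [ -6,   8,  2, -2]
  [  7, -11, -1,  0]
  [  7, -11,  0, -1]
x^4 + 7*x^3 + 15*x^2 + 13*x + 4

The characteristic polynomial is χ_A(x) = (x + 1)^3*(x + 4), so the eigenvalues are known. The minimal polynomial is
  m_A(x) = Π_λ (x − λ)^{k_λ}
where k_λ is the size of the *largest* Jordan block for λ (equivalently, the smallest k with (A − λI)^k v = 0 for every generalised eigenvector v of λ).

  λ = -4: largest Jordan block has size 1, contributing (x + 4)
  λ = -1: largest Jordan block has size 3, contributing (x + 1)^3

So m_A(x) = (x + 1)^3*(x + 4) = x^4 + 7*x^3 + 15*x^2 + 13*x + 4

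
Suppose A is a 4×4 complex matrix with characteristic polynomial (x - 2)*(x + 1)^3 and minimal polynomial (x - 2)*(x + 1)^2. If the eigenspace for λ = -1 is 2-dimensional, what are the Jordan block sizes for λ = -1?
Block sizes for λ = -1: [2, 1]

Step 1 — from the characteristic polynomial, algebraic multiplicity of λ = -1 is 3. From dim ker(A − (-1)·I) = 2, there are exactly 2 Jordan blocks for λ = -1.
Step 2 — from the minimal polynomial, the factor (x + 1)^2 tells us the largest block for λ = -1 has size 2.
Step 3 — with total size 3, 2 blocks, and largest block 2, the block sizes (in nonincreasing order) are [2, 1].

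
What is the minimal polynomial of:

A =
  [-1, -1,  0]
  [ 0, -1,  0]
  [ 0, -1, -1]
x^2 + 2*x + 1

The characteristic polynomial is χ_A(x) = (x + 1)^3, so the eigenvalues are known. The minimal polynomial is
  m_A(x) = Π_λ (x − λ)^{k_λ}
where k_λ is the size of the *largest* Jordan block for λ (equivalently, the smallest k with (A − λI)^k v = 0 for every generalised eigenvector v of λ).

  λ = -1: largest Jordan block has size 2, contributing (x + 1)^2

So m_A(x) = (x + 1)^2 = x^2 + 2*x + 1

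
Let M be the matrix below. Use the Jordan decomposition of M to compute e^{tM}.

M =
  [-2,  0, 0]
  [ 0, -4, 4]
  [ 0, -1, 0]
e^{tM} =
  [exp(-2*t), 0, 0]
  [0, -2*t*exp(-2*t) + exp(-2*t), 4*t*exp(-2*t)]
  [0, -t*exp(-2*t), 2*t*exp(-2*t) + exp(-2*t)]

Strategy: write M = P · J · P⁻¹ where J is a Jordan canonical form, so e^{tM} = P · e^{tJ} · P⁻¹, and e^{tJ} can be computed block-by-block.

M has Jordan form
J =
  [-2,  1,  0]
  [ 0, -2,  0]
  [ 0,  0, -2]
(up to reordering of blocks).

Per-block formulas:
  For a 1×1 block at λ = -2: exp(t · [-2]) = [e^(-2t)].
  For a 2×2 Jordan block J_2(-2): exp(t · J_2(-2)) = e^(-2t)·(I + t·N), where N is the 2×2 nilpotent shift.

After assembling e^{tJ} and conjugating by P, we get:

e^{tM} =
  [exp(-2*t), 0, 0]
  [0, -2*t*exp(-2*t) + exp(-2*t), 4*t*exp(-2*t)]
  [0, -t*exp(-2*t), 2*t*exp(-2*t) + exp(-2*t)]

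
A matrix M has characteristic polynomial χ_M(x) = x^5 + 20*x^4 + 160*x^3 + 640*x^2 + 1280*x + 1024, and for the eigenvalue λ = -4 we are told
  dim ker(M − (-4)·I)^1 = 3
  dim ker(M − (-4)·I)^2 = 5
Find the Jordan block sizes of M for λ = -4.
Block sizes for λ = -4: [2, 2, 1]

From the dimensions of kernels of powers, the number of Jordan blocks of size at least j is d_j − d_{j−1} where d_j = dim ker(N^j) (with d_0 = 0). Computing the differences gives [3, 2].
The number of blocks of size exactly k is (#blocks of size ≥ k) − (#blocks of size ≥ k + 1), so the partition is: 1 block(s) of size 1, 2 block(s) of size 2.
In nonincreasing order the block sizes are [2, 2, 1].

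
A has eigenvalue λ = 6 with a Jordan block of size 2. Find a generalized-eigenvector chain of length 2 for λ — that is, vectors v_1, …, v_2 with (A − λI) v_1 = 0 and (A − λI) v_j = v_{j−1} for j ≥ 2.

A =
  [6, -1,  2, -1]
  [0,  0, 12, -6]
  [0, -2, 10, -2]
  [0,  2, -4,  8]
A Jordan chain for λ = 6 of length 2:
v_1 = (-1, -6, -2, 2)ᵀ
v_2 = (0, 1, 0, 0)ᵀ

Let N = A − (6)·I. We want v_2 with N^2 v_2 = 0 but N^1 v_2 ≠ 0; then v_{j-1} := N · v_j for j = 2, …, 2.

Pick v_2 = (0, 1, 0, 0)ᵀ.
Then v_1 = N · v_2 = (-1, -6, -2, 2)ᵀ.

Sanity check: (A − (6)·I) v_1 = (0, 0, 0, 0)ᵀ = 0. ✓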